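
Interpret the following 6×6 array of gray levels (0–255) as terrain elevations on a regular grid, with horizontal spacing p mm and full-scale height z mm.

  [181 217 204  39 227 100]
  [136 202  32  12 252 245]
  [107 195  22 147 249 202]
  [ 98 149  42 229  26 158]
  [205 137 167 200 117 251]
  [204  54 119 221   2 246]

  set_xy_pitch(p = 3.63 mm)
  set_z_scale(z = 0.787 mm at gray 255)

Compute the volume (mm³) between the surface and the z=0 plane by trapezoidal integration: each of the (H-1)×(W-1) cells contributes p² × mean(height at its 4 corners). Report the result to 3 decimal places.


146.535

height_mm = gray/255 × 0.787; cell vol = 3.63² × mean(4 corners)
unit = 3.63² × 0.787 / (4×255) = 0.0101669 mm³ per gray-sum
row 0: Σ corner-gray over 5 cells = 3032  → 30.8260
row 1: Σ corner-gray over 5 cells = 2912  → 29.6060
row 2: Σ corner-gray over 5 cells = 2683  → 27.2777
row 3: Σ corner-gray over 5 cells = 2846  → 28.9349
row 4: Σ corner-gray over 5 cells = 2940  → 29.8906
Σ rows: total corner-gray = 14413  → 146.5353 mm³


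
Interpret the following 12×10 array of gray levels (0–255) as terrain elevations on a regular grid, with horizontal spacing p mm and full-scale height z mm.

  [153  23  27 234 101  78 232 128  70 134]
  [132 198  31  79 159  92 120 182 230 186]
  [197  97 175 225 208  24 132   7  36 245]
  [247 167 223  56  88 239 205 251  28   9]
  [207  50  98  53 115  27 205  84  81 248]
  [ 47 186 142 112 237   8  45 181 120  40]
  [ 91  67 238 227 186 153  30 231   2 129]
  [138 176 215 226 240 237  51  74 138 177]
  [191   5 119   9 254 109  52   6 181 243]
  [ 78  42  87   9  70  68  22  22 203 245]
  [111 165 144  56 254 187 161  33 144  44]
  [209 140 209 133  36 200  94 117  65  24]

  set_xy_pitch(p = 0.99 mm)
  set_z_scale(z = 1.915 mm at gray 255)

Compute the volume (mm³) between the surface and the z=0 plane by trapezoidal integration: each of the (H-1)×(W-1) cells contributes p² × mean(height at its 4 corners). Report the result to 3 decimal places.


height_mm = gray/255 × 1.915; cell vol = 0.99² × mean(4 corners)
unit = 0.99² × 1.915 / (4×255) = 0.00184009 mm³ per gray-sum
row 0: Σ corner-gray over 9 cells = 4573  → 8.4147
row 1: Σ corner-gray over 9 cells = 4750  → 8.7404
row 2: Σ corner-gray over 9 cells = 5020  → 9.2373
row 3: Σ corner-gray over 9 cells = 4651  → 8.5583
row 4: Σ corner-gray over 9 cells = 4030  → 7.4156
row 5: Σ corner-gray over 9 cells = 4637  → 8.5325
row 6: Σ corner-gray over 9 cells = 5517  → 10.1518
row 7: Σ corner-gray over 9 cells = 4933  → 9.0772
row 8: Σ corner-gray over 9 cells = 3273  → 6.0226
row 9: Σ corner-gray over 9 cells = 3812  → 7.0144
row 10: Σ corner-gray over 9 cells = 4664  → 8.5822
Σ rows: total corner-gray = 49860  → 91.7469 mm³

91.747


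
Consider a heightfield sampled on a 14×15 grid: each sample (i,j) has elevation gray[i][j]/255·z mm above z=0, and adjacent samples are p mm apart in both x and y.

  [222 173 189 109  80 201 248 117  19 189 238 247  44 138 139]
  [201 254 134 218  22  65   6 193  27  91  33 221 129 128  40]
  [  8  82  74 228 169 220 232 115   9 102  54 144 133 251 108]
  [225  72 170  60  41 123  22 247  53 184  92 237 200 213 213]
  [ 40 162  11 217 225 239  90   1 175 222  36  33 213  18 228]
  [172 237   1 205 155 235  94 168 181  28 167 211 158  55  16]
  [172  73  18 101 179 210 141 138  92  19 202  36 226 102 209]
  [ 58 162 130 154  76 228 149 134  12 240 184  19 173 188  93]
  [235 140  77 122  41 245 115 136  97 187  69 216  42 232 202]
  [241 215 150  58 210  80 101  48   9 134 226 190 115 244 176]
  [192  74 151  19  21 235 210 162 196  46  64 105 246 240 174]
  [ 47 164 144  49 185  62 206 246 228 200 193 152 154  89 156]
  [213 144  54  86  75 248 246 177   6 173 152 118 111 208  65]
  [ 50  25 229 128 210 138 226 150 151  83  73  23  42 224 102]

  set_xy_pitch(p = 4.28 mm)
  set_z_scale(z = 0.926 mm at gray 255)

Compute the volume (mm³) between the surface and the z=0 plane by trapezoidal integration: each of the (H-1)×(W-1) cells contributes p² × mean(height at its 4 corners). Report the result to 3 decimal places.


height_mm = gray/255 × 0.926; cell vol = 4.28² × mean(4 corners)
unit = 4.28² × 0.926 / (4×255) = 0.0166302 mm³ per gray-sum
row 0: Σ corner-gray over 14 cells = 7628  → 126.8554
row 1: Σ corner-gray over 14 cells = 7025  → 116.8274
row 2: Σ corner-gray over 14 cells = 7608  → 126.5228
row 3: Σ corner-gray over 14 cells = 7418  → 123.3631
row 4: Σ corner-gray over 14 cells = 7530  → 125.2257
row 5: Σ corner-gray over 14 cells = 7433  → 123.6125
row 6: Σ corner-gray over 14 cells = 7304  → 121.4672
row 7: Σ corner-gray over 14 cells = 7724  → 128.4519
row 8: Σ corner-gray over 14 cells = 7852  → 130.5806
row 9: Σ corner-gray over 14 cells = 7881  → 131.0629
row 10: Σ corner-gray over 14 cells = 8251  → 137.2161
row 11: Σ corner-gray over 14 cells = 8221  → 136.7172
row 12: Σ corner-gray over 14 cells = 7430  → 123.5626
Σ rows: total corner-gray = 99305  → 1651.4654 mm³

1651.465


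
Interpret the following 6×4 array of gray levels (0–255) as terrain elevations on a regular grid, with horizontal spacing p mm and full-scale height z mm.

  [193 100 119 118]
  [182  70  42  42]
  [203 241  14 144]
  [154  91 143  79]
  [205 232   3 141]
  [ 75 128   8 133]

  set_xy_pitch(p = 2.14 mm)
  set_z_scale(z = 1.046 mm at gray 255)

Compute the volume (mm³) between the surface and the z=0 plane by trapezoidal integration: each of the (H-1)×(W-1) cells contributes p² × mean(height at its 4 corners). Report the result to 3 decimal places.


32.278

height_mm = gray/255 × 1.046; cell vol = 2.14² × mean(4 corners)
unit = 2.14² × 1.046 / (4×255) = 0.00469633 mm³ per gray-sum
row 0: Σ corner-gray over 3 cells = 1197  → 5.6215
row 1: Σ corner-gray over 3 cells = 1305  → 6.1287
row 2: Σ corner-gray over 3 cells = 1558  → 7.3169
row 3: Σ corner-gray over 3 cells = 1517  → 7.1243
row 4: Σ corner-gray over 3 cells = 1296  → 6.0865
Σ rows: total corner-gray = 6873  → 32.2779 mm³


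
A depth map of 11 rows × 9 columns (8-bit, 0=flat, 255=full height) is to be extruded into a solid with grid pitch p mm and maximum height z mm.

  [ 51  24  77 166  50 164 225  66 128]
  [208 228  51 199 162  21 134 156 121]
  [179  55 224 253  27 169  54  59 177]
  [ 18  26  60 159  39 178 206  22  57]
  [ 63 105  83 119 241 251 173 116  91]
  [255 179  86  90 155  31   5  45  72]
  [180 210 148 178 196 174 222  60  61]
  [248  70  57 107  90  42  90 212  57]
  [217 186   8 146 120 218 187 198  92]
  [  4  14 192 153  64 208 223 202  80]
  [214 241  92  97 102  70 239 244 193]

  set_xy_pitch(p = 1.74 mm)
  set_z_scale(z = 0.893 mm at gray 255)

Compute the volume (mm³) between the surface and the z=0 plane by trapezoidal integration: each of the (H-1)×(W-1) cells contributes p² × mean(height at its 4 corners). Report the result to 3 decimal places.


109.217

height_mm = gray/255 × 0.893; cell vol = 1.74² × mean(4 corners)
unit = 1.74² × 0.893 / (4×255) = 0.00265063 mm³ per gray-sum
row 0: Σ corner-gray over 8 cells = 3954  → 10.4806
row 1: Σ corner-gray over 8 cells = 4269  → 11.3156
row 2: Σ corner-gray over 8 cells = 3493  → 9.2587
row 3: Σ corner-gray over 8 cells = 3785  → 10.0327
row 4: Σ corner-gray over 8 cells = 3839  → 10.1758
row 5: Σ corner-gray over 8 cells = 4126  → 10.9365
row 6: Σ corner-gray over 8 cells = 4258  → 11.2864
row 7: Σ corner-gray over 8 cells = 4076  → 10.8040
row 8: Σ corner-gray over 8 cells = 4631  → 12.2751
row 9: Σ corner-gray over 8 cells = 4773  → 12.6515
Σ rows: total corner-gray = 41204  → 109.2167 mm³


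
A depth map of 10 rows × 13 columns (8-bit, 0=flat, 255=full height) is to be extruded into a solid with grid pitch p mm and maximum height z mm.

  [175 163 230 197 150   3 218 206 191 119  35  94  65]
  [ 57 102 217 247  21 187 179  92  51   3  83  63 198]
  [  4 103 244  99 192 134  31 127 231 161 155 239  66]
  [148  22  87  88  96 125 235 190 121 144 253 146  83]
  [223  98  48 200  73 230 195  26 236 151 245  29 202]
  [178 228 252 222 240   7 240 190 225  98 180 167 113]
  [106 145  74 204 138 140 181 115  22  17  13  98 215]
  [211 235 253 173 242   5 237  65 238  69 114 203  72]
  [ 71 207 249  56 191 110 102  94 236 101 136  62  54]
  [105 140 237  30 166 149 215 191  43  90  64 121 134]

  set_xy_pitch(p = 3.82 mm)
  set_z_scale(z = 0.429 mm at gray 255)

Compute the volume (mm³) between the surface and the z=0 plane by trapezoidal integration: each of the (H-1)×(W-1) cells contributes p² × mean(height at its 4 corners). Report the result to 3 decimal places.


height_mm = gray/255 × 0.429; cell vol = 3.82² × mean(4 corners)
unit = 3.82² × 0.429 / (4×255) = 0.00613739 mm³ per gray-sum
row 0: Σ corner-gray over 12 cells = 6197  → 38.0334
row 1: Σ corner-gray over 12 cells = 6247  → 38.3403
row 2: Σ corner-gray over 12 cells = 6747  → 41.4090
row 3: Σ corner-gray over 12 cells = 6732  → 41.3169
row 4: Σ corner-gray over 12 cells = 7876  → 48.3381
row 5: Σ corner-gray over 12 cells = 7004  → 42.9863
row 6: Σ corner-gray over 12 cells = 6566  → 40.2981
row 7: Σ corner-gray over 12 cells = 7164  → 43.9683
row 8: Σ corner-gray over 12 cells = 6344  → 38.9356
Σ rows: total corner-gray = 60877  → 373.6260 mm³

373.626


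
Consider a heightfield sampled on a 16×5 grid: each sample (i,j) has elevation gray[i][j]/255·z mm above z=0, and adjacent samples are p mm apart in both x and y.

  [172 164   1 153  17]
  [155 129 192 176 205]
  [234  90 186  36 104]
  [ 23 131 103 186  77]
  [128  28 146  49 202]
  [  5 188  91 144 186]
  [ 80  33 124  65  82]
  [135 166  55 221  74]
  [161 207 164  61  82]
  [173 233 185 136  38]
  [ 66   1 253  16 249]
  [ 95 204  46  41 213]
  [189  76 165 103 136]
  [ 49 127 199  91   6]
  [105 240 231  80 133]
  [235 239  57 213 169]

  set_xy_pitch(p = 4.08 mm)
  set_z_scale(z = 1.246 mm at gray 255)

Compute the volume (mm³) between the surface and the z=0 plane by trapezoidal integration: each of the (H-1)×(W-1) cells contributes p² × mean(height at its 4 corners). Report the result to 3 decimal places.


height_mm = gray/255 × 1.246; cell vol = 4.08² × mean(4 corners)
unit = 4.08² × 1.246 / (4×255) = 0.0203347 mm³ per gray-sum
row 0: Σ corner-gray over 4 cells = 2179  → 44.3094
row 1: Σ corner-gray over 4 cells = 2316  → 47.0952
row 2: Σ corner-gray over 4 cells = 1902  → 38.6766
row 3: Σ corner-gray over 4 cells = 1716  → 34.8944
row 4: Σ corner-gray over 4 cells = 1813  → 36.8668
row 5: Σ corner-gray over 4 cells = 1643  → 33.4099
row 6: Σ corner-gray over 4 cells = 1699  → 34.5487
row 7: Σ corner-gray over 4 cells = 2200  → 44.7364
row 8: Σ corner-gray over 4 cells = 2426  → 49.3320
row 9: Σ corner-gray over 4 cells = 2174  → 44.2077
row 10: Σ corner-gray over 4 cells = 1745  → 35.4841
row 11: Σ corner-gray over 4 cells = 1903  → 38.6970
row 12: Σ corner-gray over 4 cells = 1902  → 38.6766
row 13: Σ corner-gray over 4 cells = 2229  → 45.3261
row 14: Σ corner-gray over 4 cells = 2762  → 56.1645
Σ rows: total corner-gray = 30609  → 622.4254 mm³

622.425


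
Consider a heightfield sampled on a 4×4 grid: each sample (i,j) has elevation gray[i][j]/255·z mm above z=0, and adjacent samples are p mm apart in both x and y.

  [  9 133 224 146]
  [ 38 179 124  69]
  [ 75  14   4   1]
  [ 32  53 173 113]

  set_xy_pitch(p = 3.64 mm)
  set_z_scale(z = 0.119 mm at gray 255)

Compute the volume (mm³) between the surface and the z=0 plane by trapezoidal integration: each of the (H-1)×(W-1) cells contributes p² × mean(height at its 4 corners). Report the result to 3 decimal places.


4.817

height_mm = gray/255 × 0.119; cell vol = 3.64² × mean(4 corners)
unit = 3.64² × 0.119 / (4×255) = 0.00154579 mm³ per gray-sum
row 0: Σ corner-gray over 3 cells = 1582  → 2.4454
row 1: Σ corner-gray over 3 cells = 825  → 1.2753
row 2: Σ corner-gray over 3 cells = 709  → 1.0960
Σ rows: total corner-gray = 3116  → 4.8167 mm³


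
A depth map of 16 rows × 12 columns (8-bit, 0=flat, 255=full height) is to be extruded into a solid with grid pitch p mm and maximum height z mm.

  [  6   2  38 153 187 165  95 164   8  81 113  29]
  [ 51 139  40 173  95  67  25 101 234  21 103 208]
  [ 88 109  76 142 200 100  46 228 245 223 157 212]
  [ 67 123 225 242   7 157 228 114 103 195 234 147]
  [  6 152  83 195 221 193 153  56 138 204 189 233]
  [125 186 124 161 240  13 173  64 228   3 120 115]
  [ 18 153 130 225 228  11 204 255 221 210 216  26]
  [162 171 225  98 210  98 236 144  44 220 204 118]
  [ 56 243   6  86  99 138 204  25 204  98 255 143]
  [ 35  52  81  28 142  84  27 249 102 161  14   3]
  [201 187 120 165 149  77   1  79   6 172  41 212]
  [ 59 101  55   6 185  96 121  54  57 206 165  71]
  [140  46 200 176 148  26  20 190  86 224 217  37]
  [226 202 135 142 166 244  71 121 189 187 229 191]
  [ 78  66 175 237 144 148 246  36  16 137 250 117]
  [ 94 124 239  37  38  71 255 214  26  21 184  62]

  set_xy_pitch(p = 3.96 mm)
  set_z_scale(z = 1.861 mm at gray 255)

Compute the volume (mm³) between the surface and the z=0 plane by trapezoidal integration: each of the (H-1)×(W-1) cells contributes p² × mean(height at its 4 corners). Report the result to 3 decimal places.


height_mm = gray/255 × 1.861; cell vol = 3.96² × mean(4 corners)
unit = 3.96² × 1.861 / (4×255) = 0.0286112 mm³ per gray-sum
row 0: Σ corner-gray over 11 cells = 4302  → 123.0855
row 1: Σ corner-gray over 11 cells = 5607  → 160.4232
row 2: Σ corner-gray over 11 cells = 6822  → 195.1858
row 3: Σ corner-gray over 11 cells = 6877  → 196.7594
row 4: Σ corner-gray over 11 cells = 6271  → 179.4210
row 5: Σ corner-gray over 11 cells = 6614  → 189.2347
row 6: Σ corner-gray over 11 cells = 7330  → 209.7203
row 7: Σ corner-gray over 11 cells = 6495  → 185.8300
row 8: Σ corner-gray over 11 cells = 4833  → 138.2781
row 9: Σ corner-gray over 11 cells = 4325  → 123.7436
row 10: Σ corner-gray over 11 cells = 4629  → 132.4414
row 11: Σ corner-gray over 11 cells = 5065  → 144.9159
row 12: Σ corner-gray over 11 cells = 6632  → 189.7497
row 13: Σ corner-gray over 11 cells = 6894  → 197.2458
row 14: Σ corner-gray over 11 cells = 5679  → 162.4832
Σ rows: total corner-gray = 88375  → 2528.5177 mm³

2528.518


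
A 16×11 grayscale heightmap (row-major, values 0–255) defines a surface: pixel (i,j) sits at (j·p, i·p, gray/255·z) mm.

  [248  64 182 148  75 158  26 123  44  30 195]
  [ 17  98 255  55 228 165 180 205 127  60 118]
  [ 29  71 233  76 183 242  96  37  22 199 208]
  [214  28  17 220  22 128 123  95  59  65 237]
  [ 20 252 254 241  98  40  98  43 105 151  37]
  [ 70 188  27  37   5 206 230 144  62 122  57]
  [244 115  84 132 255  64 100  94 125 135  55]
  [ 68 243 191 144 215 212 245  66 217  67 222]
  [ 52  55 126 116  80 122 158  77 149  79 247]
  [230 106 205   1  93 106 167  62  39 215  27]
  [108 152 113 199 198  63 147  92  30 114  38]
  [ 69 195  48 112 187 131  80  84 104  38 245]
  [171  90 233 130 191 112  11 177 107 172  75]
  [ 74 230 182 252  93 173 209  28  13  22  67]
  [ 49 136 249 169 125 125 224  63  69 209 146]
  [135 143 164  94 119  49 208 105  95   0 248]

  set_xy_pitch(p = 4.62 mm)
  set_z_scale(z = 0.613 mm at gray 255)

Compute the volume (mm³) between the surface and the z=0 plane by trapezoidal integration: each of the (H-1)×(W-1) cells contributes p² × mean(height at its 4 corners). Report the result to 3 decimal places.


967.198

height_mm = gray/255 × 0.613; cell vol = 4.62² × mean(4 corners)
unit = 4.62² × 0.613 / (4×255) = 0.0128276 mm³ per gray-sum
row 0: Σ corner-gray over 10 cells = 5024  → 64.4457
row 1: Σ corner-gray over 10 cells = 5436  → 69.7306
row 2: Σ corner-gray over 10 cells = 4520  → 57.9806
row 3: Σ corner-gray over 10 cells = 4586  → 58.8272
row 4: Σ corner-gray over 10 cells = 4790  → 61.4440
row 5: Σ corner-gray over 10 cells = 4676  → 59.9817
row 6: Σ corner-gray over 10 cells = 5997  → 76.9269
row 7: Σ corner-gray over 10 cells = 5713  → 73.2839
row 8: Σ corner-gray over 10 cells = 4468  → 57.3136
row 9: Σ corner-gray over 10 cells = 4607  → 59.0966
row 10: Σ corner-gray over 10 cells = 4634  → 59.4429
row 11: Σ corner-gray over 10 cells = 4964  → 63.6760
row 12: Σ corner-gray over 10 cells = 5237  → 67.1780
row 13: Σ corner-gray over 10 cells = 5478  → 70.2694
row 14: Σ corner-gray over 10 cells = 5270  → 67.6013
Σ rows: total corner-gray = 75400  → 967.1985 mm³


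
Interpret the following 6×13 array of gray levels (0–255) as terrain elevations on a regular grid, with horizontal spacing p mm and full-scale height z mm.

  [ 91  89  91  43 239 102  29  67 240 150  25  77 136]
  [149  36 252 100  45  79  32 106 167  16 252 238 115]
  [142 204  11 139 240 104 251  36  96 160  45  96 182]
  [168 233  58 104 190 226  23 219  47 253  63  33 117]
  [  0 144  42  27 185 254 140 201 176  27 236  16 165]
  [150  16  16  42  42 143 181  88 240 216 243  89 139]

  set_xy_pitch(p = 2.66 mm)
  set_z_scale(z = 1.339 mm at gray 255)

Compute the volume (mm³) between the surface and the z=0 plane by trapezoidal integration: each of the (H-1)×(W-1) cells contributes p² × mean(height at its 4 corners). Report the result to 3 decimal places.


height_mm = gray/255 × 1.339; cell vol = 2.66² × mean(4 corners)
unit = 2.66² × 1.339 / (4×255) = 0.00928846 mm³ per gray-sum
row 0: Σ corner-gray over 12 cells = 5441  → 50.5385
row 1: Σ corner-gray over 12 cells = 5998  → 55.7122
row 2: Σ corner-gray over 12 cells = 6271  → 58.2479
row 3: Σ corner-gray over 12 cells = 6244  → 57.9971
row 4: Σ corner-gray over 12 cells = 5982  → 55.5636
Σ rows: total corner-gray = 29936  → 278.0593 mm³

278.059


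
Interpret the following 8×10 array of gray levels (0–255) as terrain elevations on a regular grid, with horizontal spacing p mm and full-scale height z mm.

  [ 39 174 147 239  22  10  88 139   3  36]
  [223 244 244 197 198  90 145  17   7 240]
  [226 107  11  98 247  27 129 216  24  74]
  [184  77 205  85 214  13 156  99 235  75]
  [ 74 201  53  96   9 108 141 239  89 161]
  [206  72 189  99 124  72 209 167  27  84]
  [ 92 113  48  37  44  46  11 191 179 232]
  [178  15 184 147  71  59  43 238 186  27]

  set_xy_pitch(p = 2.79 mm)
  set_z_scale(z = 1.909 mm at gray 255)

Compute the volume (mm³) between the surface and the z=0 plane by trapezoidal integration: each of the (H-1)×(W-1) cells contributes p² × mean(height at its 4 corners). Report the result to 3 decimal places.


height_mm = gray/255 × 1.909; cell vol = 2.79² × mean(4 corners)
unit = 2.79² × 1.909 / (4×255) = 0.0145685 mm³ per gray-sum
row 0: Σ corner-gray over 9 cells = 4466  → 65.0628
row 1: Σ corner-gray over 9 cells = 4765  → 69.4188
row 2: Σ corner-gray over 9 cells = 4445  → 64.7569
row 3: Σ corner-gray over 9 cells = 4534  → 66.0535
row 4: Σ corner-gray over 9 cells = 4315  → 62.8630
row 5: Σ corner-gray over 9 cells = 3870  → 56.3800
row 6: Σ corner-gray over 9 cells = 3753  → 54.6755
Σ rows: total corner-gray = 30148  → 439.2105 mm³

439.210


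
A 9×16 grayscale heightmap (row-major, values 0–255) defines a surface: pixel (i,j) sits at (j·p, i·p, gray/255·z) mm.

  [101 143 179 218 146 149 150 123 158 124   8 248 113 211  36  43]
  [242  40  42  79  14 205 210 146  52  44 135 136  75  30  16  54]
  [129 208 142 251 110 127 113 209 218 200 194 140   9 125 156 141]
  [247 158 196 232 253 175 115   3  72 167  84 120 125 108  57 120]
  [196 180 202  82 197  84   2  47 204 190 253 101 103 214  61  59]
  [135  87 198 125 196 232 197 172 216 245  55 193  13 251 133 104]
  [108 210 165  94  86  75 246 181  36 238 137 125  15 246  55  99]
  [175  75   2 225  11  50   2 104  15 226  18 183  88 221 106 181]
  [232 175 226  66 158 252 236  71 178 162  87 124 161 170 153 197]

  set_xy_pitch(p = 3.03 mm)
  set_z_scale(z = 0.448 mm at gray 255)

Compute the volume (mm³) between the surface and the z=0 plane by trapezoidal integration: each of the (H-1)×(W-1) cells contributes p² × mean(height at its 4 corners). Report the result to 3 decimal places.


height_mm = gray/255 × 0.448; cell vol = 3.03² × mean(4 corners)
unit = 3.03² × 0.448 / (4×255) = 0.0040324 mm³ per gray-sum
row 0: Σ corner-gray over 15 cells = 6900  → 27.8235
row 1: Σ corner-gray over 15 cells = 7418  → 29.9123
row 2: Σ corner-gray over 15 cells = 8771  → 35.3681
row 3: Σ corner-gray over 15 cells = 8192  → 33.0334
row 4: Σ corner-gray over 15 cells = 8960  → 36.1303
row 5: Σ corner-gray over 15 cells = 8890  → 35.8480
row 6: Σ corner-gray over 15 cells = 7033  → 28.3598
row 7: Σ corner-gray over 15 cells = 7875  → 31.7551
Σ rows: total corner-gray = 64039  → 258.2306 mm³

258.231


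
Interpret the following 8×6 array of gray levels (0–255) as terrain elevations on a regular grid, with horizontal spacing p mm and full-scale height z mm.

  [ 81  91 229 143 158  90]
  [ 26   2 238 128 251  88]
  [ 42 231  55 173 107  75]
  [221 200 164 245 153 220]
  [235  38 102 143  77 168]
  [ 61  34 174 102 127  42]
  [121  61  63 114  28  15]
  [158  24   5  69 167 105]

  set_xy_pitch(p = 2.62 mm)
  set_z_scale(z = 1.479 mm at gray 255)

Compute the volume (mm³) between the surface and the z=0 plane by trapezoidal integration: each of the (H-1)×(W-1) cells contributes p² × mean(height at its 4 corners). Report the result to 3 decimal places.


167.953

height_mm = gray/255 × 1.479; cell vol = 2.62² × mean(4 corners)
unit = 2.62² × 1.479 / (4×255) = 0.00995338 mm³ per gray-sum
row 0: Σ corner-gray over 5 cells = 2765  → 27.5211
row 1: Σ corner-gray over 5 cells = 2601  → 25.8887
row 2: Σ corner-gray over 5 cells = 3214  → 31.9902
row 3: Σ corner-gray over 5 cells = 3088  → 30.7360
row 4: Σ corner-gray over 5 cells = 2100  → 20.9021
row 5: Σ corner-gray over 5 cells = 1645  → 16.3733
row 6: Σ corner-gray over 5 cells = 1461  → 14.5419
Σ rows: total corner-gray = 16874  → 167.9533 mm³


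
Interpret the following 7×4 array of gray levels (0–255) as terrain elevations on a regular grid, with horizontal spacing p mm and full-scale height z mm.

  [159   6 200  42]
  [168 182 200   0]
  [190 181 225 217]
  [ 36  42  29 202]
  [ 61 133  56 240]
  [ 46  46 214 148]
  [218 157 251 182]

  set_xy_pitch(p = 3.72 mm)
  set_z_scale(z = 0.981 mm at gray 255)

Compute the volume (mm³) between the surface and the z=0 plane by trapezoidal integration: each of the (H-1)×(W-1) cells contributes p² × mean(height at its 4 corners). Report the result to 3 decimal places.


128.794

height_mm = gray/255 × 0.981; cell vol = 3.72² × mean(4 corners)
unit = 3.72² × 0.981 / (4×255) = 0.0133093 mm³ per gray-sum
row 0: Σ corner-gray over 3 cells = 1545  → 20.5628
row 1: Σ corner-gray over 3 cells = 2151  → 28.6283
row 2: Σ corner-gray over 3 cells = 1599  → 21.2815
row 3: Σ corner-gray over 3 cells = 1059  → 14.0945
row 4: Σ corner-gray over 3 cells = 1393  → 18.5398
row 5: Σ corner-gray over 3 cells = 1930  → 25.6869
Σ rows: total corner-gray = 9677  → 128.7939 mm³


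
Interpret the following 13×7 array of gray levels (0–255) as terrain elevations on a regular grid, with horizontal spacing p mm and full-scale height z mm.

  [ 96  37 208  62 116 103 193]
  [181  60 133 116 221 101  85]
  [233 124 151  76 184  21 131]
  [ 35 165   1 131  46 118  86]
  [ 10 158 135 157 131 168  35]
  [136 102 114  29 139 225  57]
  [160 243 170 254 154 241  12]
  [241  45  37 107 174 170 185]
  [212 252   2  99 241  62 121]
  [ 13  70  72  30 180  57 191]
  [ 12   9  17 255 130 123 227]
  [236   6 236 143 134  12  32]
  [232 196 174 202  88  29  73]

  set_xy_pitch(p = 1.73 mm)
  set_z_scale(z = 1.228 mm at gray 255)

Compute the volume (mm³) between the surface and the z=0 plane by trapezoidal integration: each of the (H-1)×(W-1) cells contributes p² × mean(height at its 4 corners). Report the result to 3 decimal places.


height_mm = gray/255 × 1.228; cell vol = 1.73² × mean(4 corners)
unit = 1.73² × 1.228 / (4×255) = 0.00360322 mm³ per gray-sum
row 0: Σ corner-gray over 6 cells = 2869  → 10.3376
row 1: Σ corner-gray over 6 cells = 3004  → 10.8241
row 2: Σ corner-gray over 6 cells = 2519  → 9.0765
row 3: Σ corner-gray over 6 cells = 2586  → 9.3179
row 4: Σ corner-gray over 6 cells = 2954  → 10.6439
row 5: Σ corner-gray over 6 cells = 3707  → 13.3571
row 6: Σ corner-gray over 6 cells = 3788  → 13.6490
row 7: Σ corner-gray over 6 cells = 3137  → 11.3033
row 8: Σ corner-gray over 6 cells = 2667  → 9.6098
row 9: Σ corner-gray over 6 cells = 2329  → 8.3919
row 10: Σ corner-gray over 6 cells = 2637  → 9.5017
row 11: Σ corner-gray over 6 cells = 3013  → 10.8565
Σ rows: total corner-gray = 35210  → 126.8693 mm³

126.869


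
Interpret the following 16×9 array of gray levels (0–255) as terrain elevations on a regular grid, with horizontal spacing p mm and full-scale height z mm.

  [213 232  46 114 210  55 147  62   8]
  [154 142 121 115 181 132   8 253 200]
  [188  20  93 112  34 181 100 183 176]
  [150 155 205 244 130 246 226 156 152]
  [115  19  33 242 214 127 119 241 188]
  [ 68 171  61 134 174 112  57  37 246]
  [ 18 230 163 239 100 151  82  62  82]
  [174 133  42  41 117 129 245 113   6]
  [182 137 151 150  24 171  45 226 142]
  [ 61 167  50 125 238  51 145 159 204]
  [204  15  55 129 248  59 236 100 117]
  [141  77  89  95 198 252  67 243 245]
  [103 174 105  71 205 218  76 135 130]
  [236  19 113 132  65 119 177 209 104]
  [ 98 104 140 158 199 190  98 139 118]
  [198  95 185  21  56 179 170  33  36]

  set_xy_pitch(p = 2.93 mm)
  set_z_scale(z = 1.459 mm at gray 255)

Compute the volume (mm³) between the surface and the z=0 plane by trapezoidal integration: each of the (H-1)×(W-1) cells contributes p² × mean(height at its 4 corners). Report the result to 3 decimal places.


790.339

height_mm = gray/255 × 1.459; cell vol = 2.93² × mean(4 corners)
unit = 2.93² × 1.459 / (4×255) = 0.0122798 mm³ per gray-sum
row 0: Σ corner-gray over 8 cells = 4211  → 51.7101
row 1: Σ corner-gray over 8 cells = 4068  → 49.9541
row 2: Σ corner-gray over 8 cells = 4836  → 59.3850
row 3: Σ corner-gray over 8 cells = 5319  → 65.3161
row 4: Σ corner-gray over 8 cells = 4099  → 50.3348
row 5: Σ corner-gray over 8 cells = 3960  → 48.6279
row 6: Σ corner-gray over 8 cells = 3974  → 48.7998
row 7: Σ corner-gray over 8 cells = 3952  → 48.5297
row 8: Σ corner-gray over 8 cells = 4267  → 52.3978
row 9: Σ corner-gray over 8 cells = 4140  → 50.8383
row 10: Σ corner-gray over 8 cells = 4433  → 54.4362
row 11: Σ corner-gray over 8 cells = 4629  → 56.8431
row 12: Σ corner-gray over 8 cells = 4209  → 51.6856
row 13: Σ corner-gray over 8 cells = 4280  → 52.5574
row 14: Σ corner-gray over 8 cells = 3984  → 48.9226
Σ rows: total corner-gray = 64361  → 790.3385 mm³


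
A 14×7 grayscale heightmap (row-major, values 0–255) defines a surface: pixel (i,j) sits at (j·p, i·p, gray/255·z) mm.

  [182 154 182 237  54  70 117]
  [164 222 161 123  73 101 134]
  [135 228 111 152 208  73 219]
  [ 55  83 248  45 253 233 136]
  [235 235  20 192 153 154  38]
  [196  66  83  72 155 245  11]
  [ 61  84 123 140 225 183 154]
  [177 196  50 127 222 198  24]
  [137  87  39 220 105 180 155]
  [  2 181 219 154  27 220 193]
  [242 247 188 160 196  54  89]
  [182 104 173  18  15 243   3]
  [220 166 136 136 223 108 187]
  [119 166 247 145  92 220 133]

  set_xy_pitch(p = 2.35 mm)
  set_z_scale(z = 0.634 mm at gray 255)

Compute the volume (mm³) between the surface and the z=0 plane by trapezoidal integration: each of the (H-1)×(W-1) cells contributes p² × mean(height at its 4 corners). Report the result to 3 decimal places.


height_mm = gray/255 × 0.634; cell vol = 2.35² × mean(4 corners)
unit = 2.35² × 0.634 / (4×255) = 0.00343261 mm³ per gray-sum
row 0: Σ corner-gray over 6 cells = 3351  → 11.5027
row 1: Σ corner-gray over 6 cells = 3556  → 12.2064
row 2: Σ corner-gray over 6 cells = 3813  → 13.0886
row 3: Σ corner-gray over 6 cells = 3696  → 12.6869
row 4: Σ corner-gray over 6 cells = 3230  → 11.0873
row 5: Σ corner-gray over 6 cells = 3174  → 10.8951
row 6: Σ corner-gray over 6 cells = 3512  → 12.0553
row 7: Σ corner-gray over 6 cells = 3341  → 11.4684
row 8: Σ corner-gray over 6 cells = 3351  → 11.5027
row 9: Σ corner-gray over 6 cells = 3818  → 13.1057
row 10: Σ corner-gray over 6 cells = 3312  → 11.3688
row 11: Σ corner-gray over 6 cells = 3236  → 11.1079
row 12: Σ corner-gray over 6 cells = 3937  → 13.5142
Σ rows: total corner-gray = 45327  → 155.5900 mm³

155.590


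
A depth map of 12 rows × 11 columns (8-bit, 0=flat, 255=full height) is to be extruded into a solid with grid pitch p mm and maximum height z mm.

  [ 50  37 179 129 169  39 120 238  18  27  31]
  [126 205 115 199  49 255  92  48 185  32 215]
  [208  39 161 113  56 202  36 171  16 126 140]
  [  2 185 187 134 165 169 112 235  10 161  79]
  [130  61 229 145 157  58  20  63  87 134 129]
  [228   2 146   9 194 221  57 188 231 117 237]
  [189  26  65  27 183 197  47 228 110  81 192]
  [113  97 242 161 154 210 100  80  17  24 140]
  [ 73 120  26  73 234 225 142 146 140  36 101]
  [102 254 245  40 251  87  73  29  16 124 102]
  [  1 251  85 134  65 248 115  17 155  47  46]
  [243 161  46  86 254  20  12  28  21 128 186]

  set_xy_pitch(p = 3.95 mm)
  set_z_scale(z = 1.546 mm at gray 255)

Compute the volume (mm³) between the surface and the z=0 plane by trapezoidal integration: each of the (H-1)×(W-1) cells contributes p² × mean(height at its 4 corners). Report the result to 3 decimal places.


1254.695

height_mm = gray/255 × 1.546; cell vol = 3.95² × mean(4 corners)
unit = 3.95² × 1.546 / (4×255) = 0.0236485 mm³ per gray-sum
row 0: Σ corner-gray over 10 cells = 4694  → 111.0060
row 1: Σ corner-gray over 10 cells = 4889  → 115.6175
row 2: Σ corner-gray over 10 cells = 4985  → 117.8877
row 3: Σ corner-gray over 10 cells = 4964  → 117.3911
row 4: Σ corner-gray over 10 cells = 4962  → 117.3438
row 5: Σ corner-gray over 10 cells = 5104  → 120.7019
row 6: Σ corner-gray over 10 cells = 4732  → 111.9047
row 7: Σ corner-gray over 10 cells = 4881  → 115.4283
row 8: Σ corner-gray over 10 cells = 4900  → 115.8776
row 9: Σ corner-gray over 10 cells = 4723  → 111.6918
row 10: Σ corner-gray over 10 cells = 4222  → 99.8439
Σ rows: total corner-gray = 53056  → 1254.6946 mm³


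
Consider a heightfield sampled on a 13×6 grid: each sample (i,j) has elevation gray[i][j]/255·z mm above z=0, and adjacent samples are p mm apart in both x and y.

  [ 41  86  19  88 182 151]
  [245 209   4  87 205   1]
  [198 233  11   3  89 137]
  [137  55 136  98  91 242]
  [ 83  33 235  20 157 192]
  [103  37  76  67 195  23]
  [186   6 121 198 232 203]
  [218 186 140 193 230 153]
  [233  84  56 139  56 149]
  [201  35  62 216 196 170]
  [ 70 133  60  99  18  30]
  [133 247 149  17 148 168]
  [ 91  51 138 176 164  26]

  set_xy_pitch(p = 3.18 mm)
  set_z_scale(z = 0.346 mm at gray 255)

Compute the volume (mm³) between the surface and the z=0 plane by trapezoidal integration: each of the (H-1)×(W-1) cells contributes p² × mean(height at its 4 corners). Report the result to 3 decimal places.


height_mm = gray/255 × 0.346; cell vol = 3.18² × mean(4 corners)
unit = 3.18² × 0.346 / (4×255) = 0.00343028 mm³ per gray-sum
row 0: Σ corner-gray over 5 cells = 2198  → 7.5398
row 1: Σ corner-gray over 5 cells = 2263  → 7.7627
row 2: Σ corner-gray over 5 cells = 2146  → 7.3614
row 3: Σ corner-gray over 5 cells = 2304  → 7.9034
row 4: Σ corner-gray over 5 cells = 2041  → 7.0012
row 5: Σ corner-gray over 5 cells = 2379  → 8.1606
row 6: Σ corner-gray over 5 cells = 3372  → 11.5669
row 7: Σ corner-gray over 5 cells = 2921  → 10.0199
row 8: Σ corner-gray over 5 cells = 2441  → 8.3733
row 9: Σ corner-gray over 5 cells = 2109  → 7.2345
row 10: Σ corner-gray over 5 cells = 2143  → 7.3511
row 11: Σ corner-gray over 5 cells = 2598  → 8.9119
Σ rows: total corner-gray = 28915  → 99.1867 mm³

99.187


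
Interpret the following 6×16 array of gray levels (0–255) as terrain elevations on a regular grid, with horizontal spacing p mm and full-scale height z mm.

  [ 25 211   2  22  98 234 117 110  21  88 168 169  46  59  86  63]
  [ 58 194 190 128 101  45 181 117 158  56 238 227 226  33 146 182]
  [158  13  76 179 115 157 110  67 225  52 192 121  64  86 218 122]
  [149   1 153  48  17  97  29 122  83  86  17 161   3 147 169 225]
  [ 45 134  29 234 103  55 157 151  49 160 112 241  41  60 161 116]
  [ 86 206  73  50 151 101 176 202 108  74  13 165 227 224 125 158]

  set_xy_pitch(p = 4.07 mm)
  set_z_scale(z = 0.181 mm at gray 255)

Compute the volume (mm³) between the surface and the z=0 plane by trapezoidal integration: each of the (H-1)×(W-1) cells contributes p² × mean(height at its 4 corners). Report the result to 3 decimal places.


height_mm = gray/255 × 0.181; cell vol = 4.07² × mean(4 corners)
unit = 4.07² × 0.181 / (4×255) = 0.00293946 mm³ per gray-sum
row 0: Σ corner-gray over 15 cells = 7270  → 21.3699
row 1: Σ corner-gray over 15 cells = 7950  → 23.3687
row 2: Σ corner-gray over 15 cells = 6270  → 18.4304
row 3: Σ corner-gray over 15 cells = 6175  → 18.1512
row 4: Σ corner-gray over 15 cells = 7569  → 22.2488
Σ rows: total corner-gray = 35234  → 103.5689 mm³

103.569


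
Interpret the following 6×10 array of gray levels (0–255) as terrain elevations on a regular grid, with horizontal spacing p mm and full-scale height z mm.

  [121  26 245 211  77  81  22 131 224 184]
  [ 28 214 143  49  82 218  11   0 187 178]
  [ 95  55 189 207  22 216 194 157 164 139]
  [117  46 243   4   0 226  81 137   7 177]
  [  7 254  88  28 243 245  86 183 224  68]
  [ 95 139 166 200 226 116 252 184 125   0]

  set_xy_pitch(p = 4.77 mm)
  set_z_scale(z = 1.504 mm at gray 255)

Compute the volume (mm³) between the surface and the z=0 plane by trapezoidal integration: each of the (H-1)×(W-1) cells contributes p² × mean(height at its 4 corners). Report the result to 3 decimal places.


794.449

height_mm = gray/255 × 1.504; cell vol = 4.77² × mean(4 corners)
unit = 4.77² × 1.504 / (4×255) = 0.0335494 mm³ per gray-sum
row 0: Σ corner-gray over 9 cells = 4353  → 146.0404
row 1: Σ corner-gray over 9 cells = 4656  → 156.2059
row 2: Σ corner-gray over 9 cells = 4424  → 148.4224
row 3: Σ corner-gray over 9 cells = 4559  → 152.9516
row 4: Σ corner-gray over 9 cells = 5688  → 190.8288
Σ rows: total corner-gray = 23680  → 794.4492 mm³


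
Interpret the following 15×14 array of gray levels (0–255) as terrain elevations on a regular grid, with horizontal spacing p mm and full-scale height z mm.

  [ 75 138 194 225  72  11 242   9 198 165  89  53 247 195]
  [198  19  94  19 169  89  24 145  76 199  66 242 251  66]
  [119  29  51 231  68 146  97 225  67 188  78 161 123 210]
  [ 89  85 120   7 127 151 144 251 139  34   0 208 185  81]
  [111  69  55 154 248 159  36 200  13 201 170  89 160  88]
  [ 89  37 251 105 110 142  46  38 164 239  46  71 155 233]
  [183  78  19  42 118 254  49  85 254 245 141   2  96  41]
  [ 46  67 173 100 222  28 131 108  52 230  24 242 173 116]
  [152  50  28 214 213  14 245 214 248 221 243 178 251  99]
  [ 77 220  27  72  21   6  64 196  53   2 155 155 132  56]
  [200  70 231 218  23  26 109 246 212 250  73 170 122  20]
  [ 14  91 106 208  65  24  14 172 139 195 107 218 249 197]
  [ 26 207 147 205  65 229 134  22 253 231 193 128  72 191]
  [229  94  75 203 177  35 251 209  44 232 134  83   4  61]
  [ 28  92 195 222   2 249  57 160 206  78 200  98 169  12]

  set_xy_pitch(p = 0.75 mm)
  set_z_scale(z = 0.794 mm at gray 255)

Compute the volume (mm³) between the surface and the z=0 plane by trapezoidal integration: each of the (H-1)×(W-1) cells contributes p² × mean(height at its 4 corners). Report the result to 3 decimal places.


41.063

height_mm = gray/255 × 0.794; cell vol = 0.75² × mean(4 corners)
unit = 0.75² × 0.794 / (4×255) = 0.000437868 mm³ per gray-sum
row 0: Σ corner-gray over 13 cells = 6606  → 2.8926
row 1: Σ corner-gray over 13 cells = 6307  → 2.7616
row 2: Σ corner-gray over 13 cells = 6329  → 2.7713
row 3: Σ corner-gray over 13 cells = 6379  → 2.7932
row 4: Σ corner-gray over 13 cells = 6437  → 2.8186
row 5: Σ corner-gray over 13 cells = 6120  → 2.6798
row 6: Σ corner-gray over 13 cells = 6252  → 2.7375
row 7: Σ corner-gray over 13 cells = 7751  → 3.3939
row 8: Σ corner-gray over 13 cells = 6828  → 2.9898
row 9: Σ corner-gray over 13 cells = 6059  → 2.6530
row 10: Σ corner-gray over 13 cells = 7107  → 3.1119
row 11: Σ corner-gray over 13 cells = 7376  → 3.2297
row 12: Σ corner-gray over 13 cells = 7361  → 3.2231
row 13: Σ corner-gray over 13 cells = 6868  → 3.0073
Σ rows: total corner-gray = 93780  → 41.0632 mm³


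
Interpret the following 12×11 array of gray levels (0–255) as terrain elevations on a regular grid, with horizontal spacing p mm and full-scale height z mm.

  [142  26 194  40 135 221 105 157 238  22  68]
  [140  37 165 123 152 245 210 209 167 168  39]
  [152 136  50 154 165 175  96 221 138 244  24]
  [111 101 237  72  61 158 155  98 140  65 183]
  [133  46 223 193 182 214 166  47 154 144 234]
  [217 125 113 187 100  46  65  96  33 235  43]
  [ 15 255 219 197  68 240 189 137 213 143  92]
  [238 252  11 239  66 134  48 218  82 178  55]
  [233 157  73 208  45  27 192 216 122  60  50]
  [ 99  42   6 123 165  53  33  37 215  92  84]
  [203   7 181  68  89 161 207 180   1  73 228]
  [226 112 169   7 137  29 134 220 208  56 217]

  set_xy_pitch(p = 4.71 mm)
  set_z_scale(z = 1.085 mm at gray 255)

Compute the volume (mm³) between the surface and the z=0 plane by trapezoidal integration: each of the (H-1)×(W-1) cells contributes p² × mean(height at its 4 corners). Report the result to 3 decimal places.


1376.955

height_mm = gray/255 × 1.085; cell vol = 4.71² × mean(4 corners)
unit = 4.71² × 1.085 / (4×255) = 0.0235978 mm³ per gray-sum
row 0: Σ corner-gray over 10 cells = 5617  → 132.5488
row 1: Σ corner-gray over 10 cells = 6065  → 143.1206
row 2: Σ corner-gray over 10 cells = 5402  → 127.4753
row 3: Σ corner-gray over 10 cells = 5573  → 131.5105
row 4: Σ corner-gray over 10 cells = 5365  → 126.6022
row 5: Σ corner-gray over 10 cells = 5689  → 134.2478
row 6: Σ corner-gray over 10 cells = 6178  → 145.7872
row 7: Σ corner-gray over 10 cells = 5232  → 123.4637
row 8: Σ corner-gray over 10 cells = 4198  → 99.0635
row 9: Σ corner-gray over 10 cells = 4080  → 96.2790
row 10: Σ corner-gray over 10 cells = 4952  → 116.8563
Σ rows: total corner-gray = 58351  → 1376.9548 mm³


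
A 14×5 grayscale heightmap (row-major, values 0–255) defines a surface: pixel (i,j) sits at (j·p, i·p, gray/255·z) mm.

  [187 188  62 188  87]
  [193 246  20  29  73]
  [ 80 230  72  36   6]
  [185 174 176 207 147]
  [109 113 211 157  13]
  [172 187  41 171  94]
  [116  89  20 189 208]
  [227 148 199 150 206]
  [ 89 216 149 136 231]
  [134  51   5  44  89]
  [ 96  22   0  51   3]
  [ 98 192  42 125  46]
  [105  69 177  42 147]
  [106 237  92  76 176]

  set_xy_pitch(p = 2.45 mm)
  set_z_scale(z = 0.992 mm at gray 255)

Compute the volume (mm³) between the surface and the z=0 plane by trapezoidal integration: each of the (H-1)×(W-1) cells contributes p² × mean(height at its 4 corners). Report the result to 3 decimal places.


144.309

height_mm = gray/255 × 0.992; cell vol = 2.45² × mean(4 corners)
unit = 2.45² × 0.992 / (4×255) = 0.00583773 mm³ per gray-sum
row 0: Σ corner-gray over 4 cells = 2006  → 11.7105
row 1: Σ corner-gray over 4 cells = 1618  → 9.4454
row 2: Σ corner-gray over 4 cells = 2208  → 12.8897
row 3: Σ corner-gray over 4 cells = 2530  → 14.7694
row 4: Σ corner-gray over 4 cells = 2148  → 12.5394
row 5: Σ corner-gray over 4 cells = 1984  → 11.5820
row 6: Σ corner-gray over 4 cells = 2347  → 13.7011
row 7: Σ corner-gray over 4 cells = 2749  → 16.0479
row 8: Σ corner-gray over 4 cells = 1745  → 10.1868
row 9: Σ corner-gray over 4 cells = 668  → 3.8996
row 10: Σ corner-gray over 4 cells = 1107  → 6.4624
row 11: Σ corner-gray over 4 cells = 1690  → 9.8658
row 12: Σ corner-gray over 4 cells = 1920  → 11.2084
Σ rows: total corner-gray = 24720  → 144.3086 mm³
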